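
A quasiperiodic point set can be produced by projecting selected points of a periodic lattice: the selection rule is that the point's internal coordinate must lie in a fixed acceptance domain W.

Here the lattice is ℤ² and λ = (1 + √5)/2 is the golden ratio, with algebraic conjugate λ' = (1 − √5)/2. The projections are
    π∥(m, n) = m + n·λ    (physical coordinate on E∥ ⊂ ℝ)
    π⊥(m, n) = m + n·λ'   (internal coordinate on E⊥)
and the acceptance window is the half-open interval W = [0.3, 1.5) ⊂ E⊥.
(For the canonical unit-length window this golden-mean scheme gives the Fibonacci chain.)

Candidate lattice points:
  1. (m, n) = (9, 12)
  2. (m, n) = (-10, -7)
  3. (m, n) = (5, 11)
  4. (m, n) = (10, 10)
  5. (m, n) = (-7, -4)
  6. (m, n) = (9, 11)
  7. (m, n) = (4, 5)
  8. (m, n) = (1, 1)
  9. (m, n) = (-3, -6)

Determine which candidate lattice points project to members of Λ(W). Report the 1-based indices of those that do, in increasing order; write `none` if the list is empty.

7, 8, 9

Numerically λ ≈ 1.61803 and λ' = −1/λ ≈ -0.61803.
#1 (9,12): internal coord 9 + (12)·λ' = +1.58359; +1.58359 ∉ [0.3, 1.5) → out
#2 (-10,-7): internal coord -10 + (-7)·λ' = -5.67376; -5.67376 ∉ [0.3, 1.5) → out
#3 (5,11): internal coord 5 + (11)·λ' = -1.79837; -1.79837 ∉ [0.3, 1.5) → out
#4 (10,10): internal coord 10 + (10)·λ' = +3.81966; +3.81966 ∉ [0.3, 1.5) → out
#5 (-7,-4): internal coord -7 + (-4)·λ' = -4.52786; -4.52786 ∉ [0.3, 1.5) → out
#6 (9,11): internal coord 9 + (11)·λ' = +2.20163; +2.20163 ∉ [0.3, 1.5) → out
#7 (4,5): internal coord 4 + (5)·λ' = +0.90983; +0.90983 ∈ [0.3, 1.5) → IN Λ
#8 (1,1): internal coord 1 + (1)·λ' = +0.38197; +0.38197 ∈ [0.3, 1.5) → IN Λ
#9 (-3,-6): internal coord -3 + (-6)·λ' = +0.70820; +0.70820 ∈ [0.3, 1.5) → IN Λ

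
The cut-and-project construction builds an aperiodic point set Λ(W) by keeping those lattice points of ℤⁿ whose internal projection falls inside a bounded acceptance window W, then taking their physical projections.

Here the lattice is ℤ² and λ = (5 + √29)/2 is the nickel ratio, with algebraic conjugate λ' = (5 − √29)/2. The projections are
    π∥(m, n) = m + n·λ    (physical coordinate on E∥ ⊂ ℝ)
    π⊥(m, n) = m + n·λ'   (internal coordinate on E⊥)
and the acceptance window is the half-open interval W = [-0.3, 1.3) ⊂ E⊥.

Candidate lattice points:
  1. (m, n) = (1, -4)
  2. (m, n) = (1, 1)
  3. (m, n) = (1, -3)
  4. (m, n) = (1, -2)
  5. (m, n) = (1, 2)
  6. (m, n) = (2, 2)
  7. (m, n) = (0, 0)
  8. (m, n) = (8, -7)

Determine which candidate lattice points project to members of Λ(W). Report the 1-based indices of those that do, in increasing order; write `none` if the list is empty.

2, 5, 7

Numerically λ ≈ 5.1926 and λ' = −1/λ ≈ -0.1926.
candidate 1: (m,n)=(1,-4) → π∥ = 1-4·λ ≈ -19.7703, π⊥ = 1-4·λ' ≈ 1.7703 ∉ [-0.3, 1.3) ⇒ out
candidate 2: (m,n)=(1,1) → π∥ = 1+1·λ ≈ 6.1926, π⊥ = 1+1·λ' ≈ 0.8074 ∈ [-0.3, 1.3) ⇒ IN Λ
candidate 3: (m,n)=(1,-3) → π∥ = 1-3·λ ≈ -14.5777, π⊥ = 1-3·λ' ≈ 1.5777 ∉ [-0.3, 1.3) ⇒ out
candidate 4: (m,n)=(1,-2) → π∥ = 1-2·λ ≈ -9.3852, π⊥ = 1-2·λ' ≈ 1.3852 ∉ [-0.3, 1.3) ⇒ out
candidate 5: (m,n)=(1,2) → π∥ = 1+2·λ ≈ 11.3852, π⊥ = 1+2·λ' ≈ 0.6148 ∈ [-0.3, 1.3) ⇒ IN Λ
candidate 6: (m,n)=(2,2) → π∥ = 2+2·λ ≈ 12.3852, π⊥ = 2+2·λ' ≈ 1.6148 ∉ [-0.3, 1.3) ⇒ out
candidate 7: (m,n)=(0,0) → π∥ = 0+0·λ ≈ 0.0000, π⊥ = 0+0·λ' ≈ 0.0000 ∈ [-0.3, 1.3) ⇒ IN Λ
candidate 8: (m,n)=(8,-7) → π∥ = 8-7·λ ≈ -28.3481, π⊥ = 8-7·λ' ≈ 9.3481 ∉ [-0.3, 1.3) ⇒ out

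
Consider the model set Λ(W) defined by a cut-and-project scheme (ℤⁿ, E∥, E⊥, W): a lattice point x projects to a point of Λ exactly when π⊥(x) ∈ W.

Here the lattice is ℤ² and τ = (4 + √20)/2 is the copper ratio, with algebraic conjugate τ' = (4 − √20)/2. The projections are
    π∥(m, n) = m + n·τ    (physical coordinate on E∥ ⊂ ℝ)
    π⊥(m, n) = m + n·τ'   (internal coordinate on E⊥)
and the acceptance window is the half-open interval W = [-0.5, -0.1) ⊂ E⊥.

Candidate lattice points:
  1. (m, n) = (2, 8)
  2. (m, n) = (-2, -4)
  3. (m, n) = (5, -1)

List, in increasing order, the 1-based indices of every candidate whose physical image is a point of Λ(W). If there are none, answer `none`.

none

Compute τ' = (4−√20)/2 = -0.23607, so π⊥(m,n) = m -0.23607·n.
#1 (2,8): internal coord 2 + (8)·τ' = +0.11146; +0.11146 ∉ [-0.5, -0.1) → out
#2 (-2,-4): internal coord -2 + (-4)·τ' = -1.05573; -1.05573 ∉ [-0.5, -0.1) → out
#3 (5,-1): internal coord 5 + (-1)·τ' = +5.23607; +5.23607 ∉ [-0.5, -0.1) → out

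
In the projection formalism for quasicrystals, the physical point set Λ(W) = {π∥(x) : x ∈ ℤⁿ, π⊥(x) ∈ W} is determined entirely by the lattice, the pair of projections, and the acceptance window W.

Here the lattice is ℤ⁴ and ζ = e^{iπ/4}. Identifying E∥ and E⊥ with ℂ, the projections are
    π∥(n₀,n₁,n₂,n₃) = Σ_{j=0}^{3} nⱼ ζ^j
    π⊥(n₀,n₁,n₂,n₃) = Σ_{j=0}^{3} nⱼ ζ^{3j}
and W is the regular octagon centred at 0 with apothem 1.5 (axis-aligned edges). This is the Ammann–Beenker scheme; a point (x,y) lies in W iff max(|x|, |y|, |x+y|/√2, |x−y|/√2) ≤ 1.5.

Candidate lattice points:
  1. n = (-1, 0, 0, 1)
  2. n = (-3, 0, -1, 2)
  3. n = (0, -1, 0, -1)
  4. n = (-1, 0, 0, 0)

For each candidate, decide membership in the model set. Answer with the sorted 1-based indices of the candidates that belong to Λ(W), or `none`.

1, 3, 4

Internal map: ζ^{3j} for j=0..3 gives (1,0), (−√2/2,√2/2), (0,−1), (√2/2,√2/2).
candidate 1: n = (-1, 0, 0, 1) → π⊥ ≈ (-0.2929, +0.7071); max(|x|,|y|,|x±y|/√2) = 0.7071 ≤ 1.5 ⇒ ∈ W
candidate 2: n = (-3, 0, -1, 2) → π⊥ ≈ (-1.5858, +2.4142); max(|x|,|y|,|x±y|/√2) = 2.8284 > 1.5 ⇒ ∉ W
candidate 3: n = (0, -1, 0, -1) → π⊥ ≈ (+0.0000, -1.4142); max(|x|,|y|,|x±y|/√2) = 1.4142 ≤ 1.5 ⇒ ∈ W
candidate 4: n = (-1, 0, 0, 0) → π⊥ ≈ (-1.0000, +0.0000); max(|x|,|y|,|x±y|/√2) = 1.0000 ≤ 1.5 ⇒ ∈ W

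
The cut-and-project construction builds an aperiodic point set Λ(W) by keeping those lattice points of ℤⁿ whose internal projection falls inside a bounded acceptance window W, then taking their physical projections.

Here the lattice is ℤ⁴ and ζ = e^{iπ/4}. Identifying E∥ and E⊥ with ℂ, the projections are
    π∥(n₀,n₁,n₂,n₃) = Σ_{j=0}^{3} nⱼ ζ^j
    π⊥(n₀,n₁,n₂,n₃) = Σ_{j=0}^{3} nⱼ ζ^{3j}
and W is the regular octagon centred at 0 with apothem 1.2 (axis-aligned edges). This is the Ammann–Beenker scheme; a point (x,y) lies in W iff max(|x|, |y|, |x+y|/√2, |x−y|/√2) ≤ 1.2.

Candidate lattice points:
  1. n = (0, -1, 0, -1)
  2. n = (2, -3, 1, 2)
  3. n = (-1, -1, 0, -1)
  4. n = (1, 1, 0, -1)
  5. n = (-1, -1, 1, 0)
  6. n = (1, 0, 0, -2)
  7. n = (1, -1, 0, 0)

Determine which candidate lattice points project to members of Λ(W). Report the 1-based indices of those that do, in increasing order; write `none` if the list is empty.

π⊥(n) = n₀ + n₁ζ³ + n₂ζ⁶ + n₃ζ⁹ where ζ = e^{iπ/4}.
#1 (0, -1, 0, -1): internal (0.000000, -1.414214); octagon support 1.414214 vs apothem 1.2 → ∉ W
#2 (2, -3, 1, 2): internal (5.535534, -1.707107); octagon support 5.535534 vs apothem 1.2 → ∉ W
#3 (-1, -1, 0, -1): internal (-1.000000, -1.414214); octagon support 1.707107 vs apothem 1.2 → ∉ W
#4 (1, 1, 0, -1): internal (-0.414214, 0.000000); octagon support 0.414214 vs apothem 1.2 → ∈ W
#5 (-1, -1, 1, 0): internal (-0.292893, -1.707107); octagon support 1.707107 vs apothem 1.2 → ∉ W
#6 (1, 0, 0, -2): internal (-0.414214, -1.414214); octagon support 1.414214 vs apothem 1.2 → ∉ W
#7 (1, -1, 0, 0): internal (1.707107, -0.707107); octagon support 1.707107 vs apothem 1.2 → ∉ W

4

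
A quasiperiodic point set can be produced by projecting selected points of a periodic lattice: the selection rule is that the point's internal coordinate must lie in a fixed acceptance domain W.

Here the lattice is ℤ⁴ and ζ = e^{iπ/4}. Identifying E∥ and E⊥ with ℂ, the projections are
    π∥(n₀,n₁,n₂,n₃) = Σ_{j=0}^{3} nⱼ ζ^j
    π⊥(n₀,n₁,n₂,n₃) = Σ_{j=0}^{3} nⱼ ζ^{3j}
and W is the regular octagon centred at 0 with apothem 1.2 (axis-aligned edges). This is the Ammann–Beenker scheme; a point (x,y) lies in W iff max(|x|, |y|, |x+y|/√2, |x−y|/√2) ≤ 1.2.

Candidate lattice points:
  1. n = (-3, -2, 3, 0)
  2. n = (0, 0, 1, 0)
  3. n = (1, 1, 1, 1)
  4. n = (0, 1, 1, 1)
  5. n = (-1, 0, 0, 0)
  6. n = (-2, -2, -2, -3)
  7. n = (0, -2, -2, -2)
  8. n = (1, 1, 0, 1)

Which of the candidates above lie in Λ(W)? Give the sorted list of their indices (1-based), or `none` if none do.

Internal map: ζ^{3j} for j=0..3 gives (1,0), (−√2/2,√2/2), (0,−1), (√2/2,√2/2).
#1 (-3, -2, 3, 0): internal (-1.585786, -4.414214); octagon support 4.414214 vs apothem 1.2 → ∉ W
#2 (0, 0, 1, 0): internal (0.000000, -1.000000); octagon support 1.000000 vs apothem 1.2 → ∈ W
#3 (1, 1, 1, 1): internal (1.000000, 0.414214); octagon support 1.000000 vs apothem 1.2 → ∈ W
#4 (0, 1, 1, 1): internal (0.000000, 0.414214); octagon support 0.414214 vs apothem 1.2 → ∈ W
#5 (-1, 0, 0, 0): internal (-1.000000, 0.000000); octagon support 1.000000 vs apothem 1.2 → ∈ W
#6 (-2, -2, -2, -3): internal (-2.707107, -1.535534); octagon support 3.000000 vs apothem 1.2 → ∉ W
#7 (0, -2, -2, -2): internal (0.000000, -0.828427); octagon support 0.828427 vs apothem 1.2 → ∈ W
#8 (1, 1, 0, 1): internal (1.000000, 1.414214); octagon support 1.707107 vs apothem 1.2 → ∉ W

2, 3, 4, 5, 7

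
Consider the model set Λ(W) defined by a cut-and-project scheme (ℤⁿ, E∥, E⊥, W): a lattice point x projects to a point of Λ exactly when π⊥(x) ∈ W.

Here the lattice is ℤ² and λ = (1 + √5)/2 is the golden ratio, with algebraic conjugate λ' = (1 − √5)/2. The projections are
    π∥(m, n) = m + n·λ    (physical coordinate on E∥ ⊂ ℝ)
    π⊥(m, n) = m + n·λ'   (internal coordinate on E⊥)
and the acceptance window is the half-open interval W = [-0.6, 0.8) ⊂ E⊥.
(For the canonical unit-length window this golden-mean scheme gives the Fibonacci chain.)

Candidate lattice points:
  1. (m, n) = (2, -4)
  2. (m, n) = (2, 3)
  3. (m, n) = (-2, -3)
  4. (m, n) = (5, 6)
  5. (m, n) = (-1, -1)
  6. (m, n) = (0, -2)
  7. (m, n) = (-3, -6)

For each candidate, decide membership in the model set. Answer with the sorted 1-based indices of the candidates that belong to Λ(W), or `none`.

Numerically λ ≈ 1.6180 and λ' = −1/λ ≈ -0.6180.
candidate 1: (m,n)=(2,-4) → π∥ = 2-4·λ ≈ -4.4721, π⊥ = 2-4·λ' ≈ 4.4721 ∉ [-0.6, 0.8) ⇒ out
candidate 2: (m,n)=(2,3) → π∥ = 2+3·λ ≈ 6.8541, π⊥ = 2+3·λ' ≈ 0.1459 ∈ [-0.6, 0.8) ⇒ IN Λ
candidate 3: (m,n)=(-2,-3) → π∥ = -2-3·λ ≈ -6.8541, π⊥ = -2-3·λ' ≈ -0.1459 ∈ [-0.6, 0.8) ⇒ IN Λ
candidate 4: (m,n)=(5,6) → π∥ = 5+6·λ ≈ 14.7082, π⊥ = 5+6·λ' ≈ 1.2918 ∉ [-0.6, 0.8) ⇒ out
candidate 5: (m,n)=(-1,-1) → π∥ = -1-1·λ ≈ -2.6180, π⊥ = -1-1·λ' ≈ -0.3820 ∈ [-0.6, 0.8) ⇒ IN Λ
candidate 6: (m,n)=(0,-2) → π∥ = 0-2·λ ≈ -3.2361, π⊥ = 0-2·λ' ≈ 1.2361 ∉ [-0.6, 0.8) ⇒ out
candidate 7: (m,n)=(-3,-6) → π∥ = -3-6·λ ≈ -12.7082, π⊥ = -3-6·λ' ≈ 0.7082 ∈ [-0.6, 0.8) ⇒ IN Λ

2, 3, 5, 7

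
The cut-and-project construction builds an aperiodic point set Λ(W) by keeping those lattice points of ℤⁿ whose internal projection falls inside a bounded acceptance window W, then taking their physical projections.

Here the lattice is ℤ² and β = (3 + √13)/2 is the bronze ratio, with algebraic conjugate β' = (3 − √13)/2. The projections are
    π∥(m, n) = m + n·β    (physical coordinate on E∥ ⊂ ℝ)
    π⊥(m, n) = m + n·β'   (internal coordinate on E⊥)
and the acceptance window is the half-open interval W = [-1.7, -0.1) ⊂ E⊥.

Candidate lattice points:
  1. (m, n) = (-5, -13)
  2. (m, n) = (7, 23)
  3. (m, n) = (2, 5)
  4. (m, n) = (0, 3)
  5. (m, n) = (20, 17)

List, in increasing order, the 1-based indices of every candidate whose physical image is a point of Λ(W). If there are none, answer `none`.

Numerically β ≈ 3.302776 and β' = −1/β ≈ -0.302776.
candidate 1: (m,n)=(-5,-13) → π∥ = -5-13·β ≈ -47.936083, π⊥ = -5-13·β' ≈ -1.063917 ∈ [-1.7, -0.1) ⇒ IN Λ
candidate 2: (m,n)=(7,23) → π∥ = 7+23·β ≈ 82.963840, π⊥ = 7+23·β' ≈ 0.036160 ∉ [-1.7, -0.1) ⇒ out
candidate 3: (m,n)=(2,5) → π∥ = 2+5·β ≈ 18.513878, π⊥ = 2+5·β' ≈ 0.486122 ∉ [-1.7, -0.1) ⇒ out
candidate 4: (m,n)=(0,3) → π∥ = 0+3·β ≈ 9.908327, π⊥ = 0+3·β' ≈ -0.908327 ∈ [-1.7, -0.1) ⇒ IN Λ
candidate 5: (m,n)=(20,17) → π∥ = 20+17·β ≈ 76.147186, π⊥ = 20+17·β' ≈ 14.852814 ∉ [-1.7, -0.1) ⇒ out

1, 4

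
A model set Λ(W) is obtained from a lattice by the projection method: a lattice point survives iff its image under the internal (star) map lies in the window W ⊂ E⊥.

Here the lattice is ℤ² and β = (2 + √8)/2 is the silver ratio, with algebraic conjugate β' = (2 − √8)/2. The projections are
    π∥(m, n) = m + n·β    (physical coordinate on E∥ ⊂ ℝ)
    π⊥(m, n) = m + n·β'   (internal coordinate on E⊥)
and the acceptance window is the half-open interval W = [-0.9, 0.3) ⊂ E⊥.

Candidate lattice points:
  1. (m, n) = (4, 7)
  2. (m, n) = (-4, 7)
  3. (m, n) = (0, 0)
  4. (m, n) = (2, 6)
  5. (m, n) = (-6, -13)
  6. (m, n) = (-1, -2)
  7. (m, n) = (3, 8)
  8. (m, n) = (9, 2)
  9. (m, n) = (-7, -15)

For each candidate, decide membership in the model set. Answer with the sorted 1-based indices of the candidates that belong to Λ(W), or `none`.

Compute β' = (2−√8)/2 = -0.4142, so π⊥(m,n) = m -0.4142·n.
candidate 1: (m,n)=(4,7) → π∥ = 4+7·β ≈ 20.8995, π⊥ = 4+7·β' ≈ 1.1005 ∉ [-0.9, 0.3) ⇒ out
candidate 2: (m,n)=(-4,7) → π∥ = -4+7·β ≈ 12.8995, π⊥ = -4+7·β' ≈ -6.8995 ∉ [-0.9, 0.3) ⇒ out
candidate 3: (m,n)=(0,0) → π∥ = 0+0·β ≈ 0.0000, π⊥ = 0+0·β' ≈ 0.0000 ∈ [-0.9, 0.3) ⇒ IN Λ
candidate 4: (m,n)=(2,6) → π∥ = 2+6·β ≈ 16.4853, π⊥ = 2+6·β' ≈ -0.4853 ∈ [-0.9, 0.3) ⇒ IN Λ
candidate 5: (m,n)=(-6,-13) → π∥ = -6-13·β ≈ -37.3848, π⊥ = -6-13·β' ≈ -0.6152 ∈ [-0.9, 0.3) ⇒ IN Λ
candidate 6: (m,n)=(-1,-2) → π∥ = -1-2·β ≈ -5.8284, π⊥ = -1-2·β' ≈ -0.1716 ∈ [-0.9, 0.3) ⇒ IN Λ
candidate 7: (m,n)=(3,8) → π∥ = 3+8·β ≈ 22.3137, π⊥ = 3+8·β' ≈ -0.3137 ∈ [-0.9, 0.3) ⇒ IN Λ
candidate 8: (m,n)=(9,2) → π∥ = 9+2·β ≈ 13.8284, π⊥ = 9+2·β' ≈ 8.1716 ∉ [-0.9, 0.3) ⇒ out
candidate 9: (m,n)=(-7,-15) → π∥ = -7-15·β ≈ -43.2132, π⊥ = -7-15·β' ≈ -0.7868 ∈ [-0.9, 0.3) ⇒ IN Λ

3, 4, 5, 6, 7, 9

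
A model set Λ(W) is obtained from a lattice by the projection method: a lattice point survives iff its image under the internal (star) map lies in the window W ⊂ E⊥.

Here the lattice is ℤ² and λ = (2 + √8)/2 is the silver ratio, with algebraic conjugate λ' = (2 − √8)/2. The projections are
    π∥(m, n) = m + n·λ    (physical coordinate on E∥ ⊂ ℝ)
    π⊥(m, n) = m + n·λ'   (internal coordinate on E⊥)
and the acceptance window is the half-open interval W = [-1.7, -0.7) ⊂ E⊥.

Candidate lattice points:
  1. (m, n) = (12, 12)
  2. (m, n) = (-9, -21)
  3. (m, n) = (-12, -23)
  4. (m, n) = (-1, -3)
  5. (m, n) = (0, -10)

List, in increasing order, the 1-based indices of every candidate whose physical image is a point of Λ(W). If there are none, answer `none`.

none

Compute λ' = (2−√8)/2 = -0.4142, so π⊥(m,n) = m -0.4142·n.
#1 (12,12): internal coord 12 + (12)·λ' = +7.0294; +7.0294 ∉ [-1.7, -0.7) → out
#2 (-9,-21): internal coord -9 + (-21)·λ' = -0.3015; -0.3015 ∉ [-1.7, -0.7) → out
#3 (-12,-23): internal coord -12 + (-23)·λ' = -2.4731; -2.4731 ∉ [-1.7, -0.7) → out
#4 (-1,-3): internal coord -1 + (-3)·λ' = +0.2426; +0.2426 ∉ [-1.7, -0.7) → out
#5 (0,-10): internal coord 0 + (-10)·λ' = +4.1421; +4.1421 ∉ [-1.7, -0.7) → out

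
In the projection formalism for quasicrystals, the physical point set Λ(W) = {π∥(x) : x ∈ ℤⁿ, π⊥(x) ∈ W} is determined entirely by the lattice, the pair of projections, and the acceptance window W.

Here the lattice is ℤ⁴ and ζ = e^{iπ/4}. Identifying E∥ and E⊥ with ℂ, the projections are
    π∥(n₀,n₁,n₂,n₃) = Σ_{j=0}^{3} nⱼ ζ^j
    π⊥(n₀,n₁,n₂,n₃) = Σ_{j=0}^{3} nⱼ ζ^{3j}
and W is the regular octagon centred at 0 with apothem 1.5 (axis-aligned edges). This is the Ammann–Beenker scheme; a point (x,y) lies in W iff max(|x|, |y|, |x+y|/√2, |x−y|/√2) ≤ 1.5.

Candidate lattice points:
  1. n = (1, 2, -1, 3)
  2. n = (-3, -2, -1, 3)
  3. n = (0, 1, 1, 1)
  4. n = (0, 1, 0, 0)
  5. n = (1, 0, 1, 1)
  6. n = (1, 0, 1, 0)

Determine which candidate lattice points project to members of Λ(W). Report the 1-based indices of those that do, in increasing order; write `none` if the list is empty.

With ζ = e^{iπ/4} the internal vectors are ζ^0,ζ^3,ζ^6,ζ^9.
#1 (1, 2, -1, 3): internal (1.70711, 4.53553); octagon support 4.53553 vs apothem 1.5 → ∉ W
#2 (-3, -2, -1, 3): internal (0.53553, 1.70711); octagon support 1.70711 vs apothem 1.5 → ∉ W
#3 (0, 1, 1, 1): internal (0.00000, 0.41421); octagon support 0.41421 vs apothem 1.5 → ∈ W
#4 (0, 1, 0, 0): internal (-0.70711, 0.70711); octagon support 1.00000 vs apothem 1.5 → ∈ W
#5 (1, 0, 1, 1): internal (1.70711, -0.29289); octagon support 1.70711 vs apothem 1.5 → ∉ W
#6 (1, 0, 1, 0): internal (1.00000, -1.00000); octagon support 1.41421 vs apothem 1.5 → ∈ W

3, 4, 6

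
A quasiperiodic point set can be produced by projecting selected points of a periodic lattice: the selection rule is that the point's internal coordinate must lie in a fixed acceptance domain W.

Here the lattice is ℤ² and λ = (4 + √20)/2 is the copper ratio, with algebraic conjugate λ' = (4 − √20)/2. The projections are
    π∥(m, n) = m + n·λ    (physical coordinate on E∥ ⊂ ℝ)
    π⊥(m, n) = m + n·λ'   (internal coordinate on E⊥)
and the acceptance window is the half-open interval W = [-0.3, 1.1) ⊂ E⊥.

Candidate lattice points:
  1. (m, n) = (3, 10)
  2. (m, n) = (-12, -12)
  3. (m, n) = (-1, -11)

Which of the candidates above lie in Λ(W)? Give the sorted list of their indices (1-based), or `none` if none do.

1

λ' = (4−√20)/2 ≈ -0.23607.
#1 (3,10): internal coord 3 + (10)·λ' = +0.63932; +0.63932 ∈ [-0.3, 1.1) → IN Λ
#2 (-12,-12): internal coord -12 + (-12)·λ' = -9.16718; -9.16718 ∉ [-0.3, 1.1) → out
#3 (-1,-11): internal coord -1 + (-11)·λ' = +1.59675; +1.59675 ∉ [-0.3, 1.1) → out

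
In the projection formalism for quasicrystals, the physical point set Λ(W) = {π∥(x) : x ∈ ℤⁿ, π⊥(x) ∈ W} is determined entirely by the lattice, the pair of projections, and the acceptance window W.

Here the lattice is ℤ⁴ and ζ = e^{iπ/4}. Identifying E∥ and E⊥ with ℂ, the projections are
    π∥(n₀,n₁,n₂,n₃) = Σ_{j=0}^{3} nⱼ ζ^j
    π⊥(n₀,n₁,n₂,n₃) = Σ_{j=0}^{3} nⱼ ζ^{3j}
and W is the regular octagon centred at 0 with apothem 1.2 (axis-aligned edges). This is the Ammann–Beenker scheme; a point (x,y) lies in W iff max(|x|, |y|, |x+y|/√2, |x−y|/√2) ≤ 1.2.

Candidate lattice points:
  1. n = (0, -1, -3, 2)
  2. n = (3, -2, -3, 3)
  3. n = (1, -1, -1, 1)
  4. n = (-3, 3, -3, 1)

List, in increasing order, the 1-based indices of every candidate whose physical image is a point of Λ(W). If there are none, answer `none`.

none

Internal map: ζ^{3j} for j=0..3 gives (1,0), (−√2/2,√2/2), (0,−1), (√2/2,√2/2).
#1 (0, -1, -3, 2): internal (2.12132, 3.70711); octagon support 4.12132 vs apothem 1.2 → ∉ W
#2 (3, -2, -3, 3): internal (6.53553, 3.70711); octagon support 7.24264 vs apothem 1.2 → ∉ W
#3 (1, -1, -1, 1): internal (2.41421, 1.00000); octagon support 2.41421 vs apothem 1.2 → ∉ W
#4 (-3, 3, -3, 1): internal (-4.41421, 5.82843); octagon support 7.24264 vs apothem 1.2 → ∉ W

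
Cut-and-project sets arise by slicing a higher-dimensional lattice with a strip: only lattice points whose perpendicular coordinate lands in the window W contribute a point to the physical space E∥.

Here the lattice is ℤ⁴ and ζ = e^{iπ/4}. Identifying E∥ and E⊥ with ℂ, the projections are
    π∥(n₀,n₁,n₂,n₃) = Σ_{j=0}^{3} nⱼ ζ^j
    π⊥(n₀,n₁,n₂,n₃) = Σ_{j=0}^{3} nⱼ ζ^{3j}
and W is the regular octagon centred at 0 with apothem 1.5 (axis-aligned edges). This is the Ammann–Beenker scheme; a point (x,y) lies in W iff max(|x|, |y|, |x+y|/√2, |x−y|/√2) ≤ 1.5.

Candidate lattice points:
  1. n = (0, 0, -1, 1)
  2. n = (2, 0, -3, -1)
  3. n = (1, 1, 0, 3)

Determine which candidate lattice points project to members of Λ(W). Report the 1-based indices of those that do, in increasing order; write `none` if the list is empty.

none

Internal map: ζ^{3j} for j=0..3 gives (1,0), (−√2/2,√2/2), (0,−1), (√2/2,√2/2).
#1 (0, 0, -1, 1): internal (0.707107, 1.707107); octagon support 1.707107 vs apothem 1.5 → ∉ W
#2 (2, 0, -3, -1): internal (1.292893, 2.292893); octagon support 2.535534 vs apothem 1.5 → ∉ W
#3 (1, 1, 0, 3): internal (2.414214, 2.828427); octagon support 3.707107 vs apothem 1.5 → ∉ W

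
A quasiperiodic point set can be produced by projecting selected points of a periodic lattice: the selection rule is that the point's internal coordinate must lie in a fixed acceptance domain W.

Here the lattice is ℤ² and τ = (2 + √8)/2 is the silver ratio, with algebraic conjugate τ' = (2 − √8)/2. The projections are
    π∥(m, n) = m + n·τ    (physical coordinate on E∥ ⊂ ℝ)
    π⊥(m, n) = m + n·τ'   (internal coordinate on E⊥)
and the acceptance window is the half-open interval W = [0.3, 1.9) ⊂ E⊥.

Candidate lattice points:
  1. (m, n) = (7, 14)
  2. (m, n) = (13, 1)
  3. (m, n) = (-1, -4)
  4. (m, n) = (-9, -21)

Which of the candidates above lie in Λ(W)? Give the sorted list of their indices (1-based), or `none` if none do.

1, 3

Compute τ' = (2−√8)/2 = -0.41421, so π⊥(m,n) = m -0.41421·n.
[1] lift (7,14): star map gives 1.20101; window check 0.3 ≤ 1.20101 < 1.9 is true → IN Λ
[2] lift (13,1): star map gives 12.58579; window check 0.3 ≤ 12.58579 < 1.9 is false → out
[3] lift (-1,-4): star map gives 0.65685; window check 0.3 ≤ 0.65685 < 1.9 is true → IN Λ
[4] lift (-9,-21): star map gives -0.30152; window check 0.3 ≤ -0.30152 < 1.9 is false → out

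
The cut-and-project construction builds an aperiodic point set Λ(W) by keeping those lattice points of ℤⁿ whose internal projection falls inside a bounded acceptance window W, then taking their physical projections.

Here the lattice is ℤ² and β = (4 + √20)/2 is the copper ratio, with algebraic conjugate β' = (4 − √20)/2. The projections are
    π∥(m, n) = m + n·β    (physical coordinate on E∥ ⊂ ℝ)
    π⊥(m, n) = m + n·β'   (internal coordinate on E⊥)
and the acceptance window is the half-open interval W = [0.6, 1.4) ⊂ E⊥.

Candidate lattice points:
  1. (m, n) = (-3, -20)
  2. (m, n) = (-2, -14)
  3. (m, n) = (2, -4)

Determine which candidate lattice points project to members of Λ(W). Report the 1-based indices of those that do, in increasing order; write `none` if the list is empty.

2

β' = (4−√20)/2 ≈ -0.23607.
#1 (-3,-20): internal coord -3 + (-20)·β' = +1.72136; +1.72136 ∉ [0.6, 1.4) → out
#2 (-2,-14): internal coord -2 + (-14)·β' = +1.30495; +1.30495 ∈ [0.6, 1.4) → IN Λ
#3 (2,-4): internal coord 2 + (-4)·β' = +2.94427; +2.94427 ∉ [0.6, 1.4) → out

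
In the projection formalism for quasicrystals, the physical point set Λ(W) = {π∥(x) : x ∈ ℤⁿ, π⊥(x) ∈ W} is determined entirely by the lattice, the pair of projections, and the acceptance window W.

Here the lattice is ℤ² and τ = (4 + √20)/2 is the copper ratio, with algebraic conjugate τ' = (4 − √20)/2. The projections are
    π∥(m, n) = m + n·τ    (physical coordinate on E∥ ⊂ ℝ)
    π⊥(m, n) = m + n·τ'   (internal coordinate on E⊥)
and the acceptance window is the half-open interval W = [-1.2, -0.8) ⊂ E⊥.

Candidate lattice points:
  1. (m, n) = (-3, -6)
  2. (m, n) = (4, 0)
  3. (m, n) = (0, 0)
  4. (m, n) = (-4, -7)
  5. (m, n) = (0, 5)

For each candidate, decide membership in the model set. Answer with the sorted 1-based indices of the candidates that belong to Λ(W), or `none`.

5

τ' = (4−√20)/2 ≈ -0.2361.
candidate 1: (m,n)=(-3,-6) → π∥ = -3-6·τ ≈ -28.4164, π⊥ = -3-6·τ' ≈ -1.5836 ∉ [-1.2, -0.8) ⇒ out
candidate 2: (m,n)=(4,0) → π∥ = 4+0·τ ≈ 4.0000, π⊥ = 4+0·τ' ≈ 4.0000 ∉ [-1.2, -0.8) ⇒ out
candidate 3: (m,n)=(0,0) → π∥ = 0+0·τ ≈ 0.0000, π⊥ = 0+0·τ' ≈ 0.0000 ∉ [-1.2, -0.8) ⇒ out
candidate 4: (m,n)=(-4,-7) → π∥ = -4-7·τ ≈ -33.6525, π⊥ = -4-7·τ' ≈ -2.3475 ∉ [-1.2, -0.8) ⇒ out
candidate 5: (m,n)=(0,5) → π∥ = 0+5·τ ≈ 21.1803, π⊥ = 0+5·τ' ≈ -1.1803 ∈ [-1.2, -0.8) ⇒ IN Λ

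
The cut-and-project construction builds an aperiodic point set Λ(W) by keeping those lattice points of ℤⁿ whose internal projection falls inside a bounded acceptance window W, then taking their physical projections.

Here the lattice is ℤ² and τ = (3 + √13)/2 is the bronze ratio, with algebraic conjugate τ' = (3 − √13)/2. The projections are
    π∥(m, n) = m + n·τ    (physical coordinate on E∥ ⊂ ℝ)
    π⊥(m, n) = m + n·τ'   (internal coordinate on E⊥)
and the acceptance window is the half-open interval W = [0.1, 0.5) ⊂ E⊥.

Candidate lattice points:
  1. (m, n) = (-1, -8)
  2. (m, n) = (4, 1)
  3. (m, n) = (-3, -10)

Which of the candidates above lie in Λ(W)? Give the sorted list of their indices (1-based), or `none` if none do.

Numerically τ ≈ 3.30278 and τ' = −1/τ ≈ -0.30278.
[1] lift (-1,-8): star map gives 1.42221; window check 0.1 ≤ 1.42221 < 0.5 is false → out
[2] lift (4,1): star map gives 3.69722; window check 0.1 ≤ 3.69722 < 0.5 is false → out
[3] lift (-3,-10): star map gives 0.02776; window check 0.1 ≤ 0.02776 < 0.5 is false → out

none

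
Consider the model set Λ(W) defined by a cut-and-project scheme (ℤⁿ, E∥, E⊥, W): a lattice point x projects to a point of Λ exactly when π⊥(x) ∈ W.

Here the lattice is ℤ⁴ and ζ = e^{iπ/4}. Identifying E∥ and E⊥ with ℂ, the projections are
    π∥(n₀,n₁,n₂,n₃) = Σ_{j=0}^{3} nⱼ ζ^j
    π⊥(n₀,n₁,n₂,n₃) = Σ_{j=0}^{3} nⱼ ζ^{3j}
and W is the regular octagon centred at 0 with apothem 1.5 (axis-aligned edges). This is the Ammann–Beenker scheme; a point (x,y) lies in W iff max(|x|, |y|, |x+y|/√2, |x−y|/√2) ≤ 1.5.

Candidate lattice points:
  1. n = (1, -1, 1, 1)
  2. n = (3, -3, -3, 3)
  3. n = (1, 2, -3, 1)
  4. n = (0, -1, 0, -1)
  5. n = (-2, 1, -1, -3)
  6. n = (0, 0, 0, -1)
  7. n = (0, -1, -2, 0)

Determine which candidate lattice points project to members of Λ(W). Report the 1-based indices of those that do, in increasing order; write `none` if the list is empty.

π⊥(n) = n₀ + n₁ζ³ + n₂ζ⁶ + n₃ζ⁹ where ζ = e^{iπ/4}.
#1 (1, -1, 1, 1): internal (2.4142, -1.0000); octagon support 2.4142 vs apothem 1.5 → ∉ W
#2 (3, -3, -3, 3): internal (7.2426, 3.0000); octagon support 7.2426 vs apothem 1.5 → ∉ W
#3 (1, 2, -3, 1): internal (0.2929, 5.1213); octagon support 5.1213 vs apothem 1.5 → ∉ W
#4 (0, -1, 0, -1): internal (0.0000, -1.4142); octagon support 1.4142 vs apothem 1.5 → ∈ W
#5 (-2, 1, -1, -3): internal (-4.8284, -0.4142); octagon support 4.8284 vs apothem 1.5 → ∉ W
#6 (0, 0, 0, -1): internal (-0.7071, -0.7071); octagon support 1.0000 vs apothem 1.5 → ∈ W
#7 (0, -1, -2, 0): internal (0.7071, 1.2929); octagon support 1.4142 vs apothem 1.5 → ∈ W

4, 6, 7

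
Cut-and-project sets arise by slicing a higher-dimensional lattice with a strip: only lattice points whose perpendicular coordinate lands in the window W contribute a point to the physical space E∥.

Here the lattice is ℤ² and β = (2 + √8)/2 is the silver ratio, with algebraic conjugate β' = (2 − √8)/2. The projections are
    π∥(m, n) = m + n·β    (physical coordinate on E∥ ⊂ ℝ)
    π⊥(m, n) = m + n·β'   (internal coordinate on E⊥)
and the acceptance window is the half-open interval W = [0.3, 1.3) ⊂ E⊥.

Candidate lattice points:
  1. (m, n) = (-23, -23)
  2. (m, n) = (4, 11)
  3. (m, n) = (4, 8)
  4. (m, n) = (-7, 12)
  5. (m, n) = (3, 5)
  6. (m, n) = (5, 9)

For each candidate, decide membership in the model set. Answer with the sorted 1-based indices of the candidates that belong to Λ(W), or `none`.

3, 5, 6

β' = (2−√8)/2 ≈ -0.414214.
candidate 1: (m,n)=(-23,-23) → π∥ = -23-23·β ≈ -78.526912, π⊥ = -23-23·β' ≈ -13.473088 ∉ [0.3, 1.3) ⇒ out
candidate 2: (m,n)=(4,11) → π∥ = 4+11·β ≈ 30.556349, π⊥ = 4+11·β' ≈ -0.556349 ∉ [0.3, 1.3) ⇒ out
candidate 3: (m,n)=(4,8) → π∥ = 4+8·β ≈ 23.313708, π⊥ = 4+8·β' ≈ 0.686292 ∈ [0.3, 1.3) ⇒ IN Λ
candidate 4: (m,n)=(-7,12) → π∥ = -7+12·β ≈ 21.970563, π⊥ = -7+12·β' ≈ -11.970563 ∉ [0.3, 1.3) ⇒ out
candidate 5: (m,n)=(3,5) → π∥ = 3+5·β ≈ 15.071068, π⊥ = 3+5·β' ≈ 0.928932 ∈ [0.3, 1.3) ⇒ IN Λ
candidate 6: (m,n)=(5,9) → π∥ = 5+9·β ≈ 26.727922, π⊥ = 5+9·β' ≈ 1.272078 ∈ [0.3, 1.3) ⇒ IN Λ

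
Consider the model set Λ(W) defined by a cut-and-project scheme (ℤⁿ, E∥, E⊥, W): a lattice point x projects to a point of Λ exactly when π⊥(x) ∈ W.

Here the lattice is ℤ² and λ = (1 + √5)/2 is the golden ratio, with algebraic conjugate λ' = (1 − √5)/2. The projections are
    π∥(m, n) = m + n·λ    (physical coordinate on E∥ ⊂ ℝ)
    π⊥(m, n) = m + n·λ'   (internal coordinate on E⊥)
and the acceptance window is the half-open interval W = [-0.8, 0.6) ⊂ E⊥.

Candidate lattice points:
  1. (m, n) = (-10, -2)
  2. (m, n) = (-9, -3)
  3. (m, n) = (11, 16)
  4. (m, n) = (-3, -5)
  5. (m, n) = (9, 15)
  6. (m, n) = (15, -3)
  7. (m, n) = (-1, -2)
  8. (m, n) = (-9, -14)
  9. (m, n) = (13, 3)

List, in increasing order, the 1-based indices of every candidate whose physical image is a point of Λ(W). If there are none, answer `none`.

Numerically λ ≈ 1.61803 and λ' = −1/λ ≈ -0.61803.
#1 (-10,-2): internal coord -10 + (-2)·λ' = -8.76393; -8.76393 ∉ [-0.8, 0.6) → out
#2 (-9,-3): internal coord -9 + (-3)·λ' = -7.14590; -7.14590 ∉ [-0.8, 0.6) → out
#3 (11,16): internal coord 11 + (16)·λ' = +1.11146; +1.11146 ∉ [-0.8, 0.6) → out
#4 (-3,-5): internal coord -3 + (-5)·λ' = +0.09017; +0.09017 ∈ [-0.8, 0.6) → IN Λ
#5 (9,15): internal coord 9 + (15)·λ' = -0.27051; -0.27051 ∈ [-0.8, 0.6) → IN Λ
#6 (15,-3): internal coord 15 + (-3)·λ' = +16.85410; +16.85410 ∉ [-0.8, 0.6) → out
#7 (-1,-2): internal coord -1 + (-2)·λ' = +0.23607; +0.23607 ∈ [-0.8, 0.6) → IN Λ
#8 (-9,-14): internal coord -9 + (-14)·λ' = -0.34752; -0.34752 ∈ [-0.8, 0.6) → IN Λ
#9 (13,3): internal coord 13 + (3)·λ' = +11.14590; +11.14590 ∉ [-0.8, 0.6) → out

4, 5, 7, 8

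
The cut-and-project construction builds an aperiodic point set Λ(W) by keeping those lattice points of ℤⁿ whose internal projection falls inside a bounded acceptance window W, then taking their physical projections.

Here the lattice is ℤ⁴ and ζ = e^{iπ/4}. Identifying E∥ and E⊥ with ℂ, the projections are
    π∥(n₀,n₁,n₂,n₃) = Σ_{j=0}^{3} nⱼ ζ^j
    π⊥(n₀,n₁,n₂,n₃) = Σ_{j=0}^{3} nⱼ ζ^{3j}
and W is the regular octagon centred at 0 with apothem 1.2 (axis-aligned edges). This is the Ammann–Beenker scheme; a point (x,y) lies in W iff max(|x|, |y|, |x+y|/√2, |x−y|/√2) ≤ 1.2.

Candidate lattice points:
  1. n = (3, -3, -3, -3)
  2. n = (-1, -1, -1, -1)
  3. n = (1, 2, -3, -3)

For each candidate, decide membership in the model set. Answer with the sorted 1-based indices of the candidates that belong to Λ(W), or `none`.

2

Internal map: ζ^{3j} for j=0..3 gives (1,0), (−√2/2,√2/2), (0,−1), (√2/2,√2/2).
candidate 1: n = (3, -3, -3, -3) → π⊥ ≈ (+3.00000, -1.24264); max(|x|,|y|,|x±y|/√2) = 3.00000 > 1.2 ⇒ ∉ W
candidate 2: n = (-1, -1, -1, -1) → π⊥ ≈ (-1.00000, -0.41421); max(|x|,|y|,|x±y|/√2) = 1.00000 ≤ 1.2 ⇒ ∈ W
candidate 3: n = (1, 2, -3, -3) → π⊥ ≈ (-2.53553, +2.29289); max(|x|,|y|,|x±y|/√2) = 3.41421 > 1.2 ⇒ ∉ W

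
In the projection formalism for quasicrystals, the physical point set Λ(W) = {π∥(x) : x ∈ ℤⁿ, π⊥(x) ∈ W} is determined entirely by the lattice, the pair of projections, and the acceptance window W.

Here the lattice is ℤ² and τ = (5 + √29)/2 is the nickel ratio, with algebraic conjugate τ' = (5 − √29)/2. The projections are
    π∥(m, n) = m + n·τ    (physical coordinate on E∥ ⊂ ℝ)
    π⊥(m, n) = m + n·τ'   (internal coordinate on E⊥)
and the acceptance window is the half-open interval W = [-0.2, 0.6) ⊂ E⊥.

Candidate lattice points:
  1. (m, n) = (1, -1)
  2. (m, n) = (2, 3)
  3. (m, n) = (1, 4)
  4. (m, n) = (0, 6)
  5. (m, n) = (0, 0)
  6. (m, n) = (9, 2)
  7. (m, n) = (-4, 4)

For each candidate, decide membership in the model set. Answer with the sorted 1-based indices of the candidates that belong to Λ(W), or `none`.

3, 5

τ' = (5−√29)/2 ≈ -0.19258.
candidate 1: (m,n)=(1,-1) → π∥ = 1-1·τ ≈ -4.19258, π⊥ = 1-1·τ' ≈ 1.19258 ∉ [-0.2, 0.6) ⇒ out
candidate 2: (m,n)=(2,3) → π∥ = 2+3·τ ≈ 17.57775, π⊥ = 2+3·τ' ≈ 1.42225 ∉ [-0.2, 0.6) ⇒ out
candidate 3: (m,n)=(1,4) → π∥ = 1+4·τ ≈ 21.77033, π⊥ = 1+4·τ' ≈ 0.22967 ∈ [-0.2, 0.6) ⇒ IN Λ
candidate 4: (m,n)=(0,6) → π∥ = 0+6·τ ≈ 31.15549, π⊥ = 0+6·τ' ≈ -1.15549 ∉ [-0.2, 0.6) ⇒ out
candidate 5: (m,n)=(0,0) → π∥ = 0+0·τ ≈ 0.00000, π⊥ = 0+0·τ' ≈ 0.00000 ∈ [-0.2, 0.6) ⇒ IN Λ
candidate 6: (m,n)=(9,2) → π∥ = 9+2·τ ≈ 19.38516, π⊥ = 9+2·τ' ≈ 8.61484 ∉ [-0.2, 0.6) ⇒ out
candidate 7: (m,n)=(-4,4) → π∥ = -4+4·τ ≈ 16.77033, π⊥ = -4+4·τ' ≈ -4.77033 ∉ [-0.2, 0.6) ⇒ out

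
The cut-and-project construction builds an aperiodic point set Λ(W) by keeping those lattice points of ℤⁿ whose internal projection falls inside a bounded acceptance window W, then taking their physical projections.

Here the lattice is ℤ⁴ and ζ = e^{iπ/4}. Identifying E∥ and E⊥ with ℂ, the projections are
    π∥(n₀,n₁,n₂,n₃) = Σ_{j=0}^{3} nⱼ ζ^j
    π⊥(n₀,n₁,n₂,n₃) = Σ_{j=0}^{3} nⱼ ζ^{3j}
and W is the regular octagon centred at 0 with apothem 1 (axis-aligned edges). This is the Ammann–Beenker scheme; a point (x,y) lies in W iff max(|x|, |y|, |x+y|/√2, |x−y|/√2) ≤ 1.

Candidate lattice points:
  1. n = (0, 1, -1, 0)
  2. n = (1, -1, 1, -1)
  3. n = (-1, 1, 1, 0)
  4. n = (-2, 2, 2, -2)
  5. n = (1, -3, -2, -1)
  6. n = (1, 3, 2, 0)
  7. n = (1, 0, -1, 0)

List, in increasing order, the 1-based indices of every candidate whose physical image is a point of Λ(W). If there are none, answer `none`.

none

π⊥(n) = n₀ + n₁ζ³ + n₂ζ⁶ + n₃ζ⁹ where ζ = e^{iπ/4}.
#1 (0, 1, -1, 0): internal (-0.7071, 1.7071); octagon support 1.7071 vs apothem 1 → ∉ W
#2 (1, -1, 1, -1): internal (1.0000, -2.4142); octagon support 2.4142 vs apothem 1 → ∉ W
#3 (-1, 1, 1, 0): internal (-1.7071, -0.2929); octagon support 1.7071 vs apothem 1 → ∉ W
#4 (-2, 2, 2, -2): internal (-4.8284, -2.0000); octagon support 4.8284 vs apothem 1 → ∉ W
#5 (1, -3, -2, -1): internal (2.4142, -0.8284); octagon support 2.4142 vs apothem 1 → ∉ W
#6 (1, 3, 2, 0): internal (-1.1213, 0.1213); octagon support 1.1213 vs apothem 1 → ∉ W
#7 (1, 0, -1, 0): internal (1.0000, 1.0000); octagon support 1.4142 vs apothem 1 → ∉ W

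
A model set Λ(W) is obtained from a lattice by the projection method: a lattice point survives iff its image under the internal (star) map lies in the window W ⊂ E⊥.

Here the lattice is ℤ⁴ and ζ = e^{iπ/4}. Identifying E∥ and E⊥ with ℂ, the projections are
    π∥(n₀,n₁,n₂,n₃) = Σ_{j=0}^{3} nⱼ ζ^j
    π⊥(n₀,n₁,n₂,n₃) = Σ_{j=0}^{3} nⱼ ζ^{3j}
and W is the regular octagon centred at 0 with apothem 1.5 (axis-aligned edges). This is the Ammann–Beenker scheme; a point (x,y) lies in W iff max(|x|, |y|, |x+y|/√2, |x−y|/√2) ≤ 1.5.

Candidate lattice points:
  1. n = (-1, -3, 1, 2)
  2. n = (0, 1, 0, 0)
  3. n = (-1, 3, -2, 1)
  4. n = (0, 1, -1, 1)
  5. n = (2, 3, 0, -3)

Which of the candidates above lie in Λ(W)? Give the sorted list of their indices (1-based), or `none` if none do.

With ζ = e^{iπ/4} the internal vectors are ζ^0,ζ^3,ζ^6,ζ^9.
candidate 1: n = (-1, -3, 1, 2) → π⊥ ≈ (+2.53553, -1.70711); max(|x|,|y|,|x±y|/√2) = 3.00000 > 1.5 ⇒ ∉ W
candidate 2: n = (0, 1, 0, 0) → π⊥ ≈ (-0.70711, +0.70711); max(|x|,|y|,|x±y|/√2) = 1.00000 ≤ 1.5 ⇒ ∈ W
candidate 3: n = (-1, 3, -2, 1) → π⊥ ≈ (-2.41421, +4.82843); max(|x|,|y|,|x±y|/√2) = 5.12132 > 1.5 ⇒ ∉ W
candidate 4: n = (0, 1, -1, 1) → π⊥ ≈ (+0.00000, +2.41421); max(|x|,|y|,|x±y|/√2) = 2.41421 > 1.5 ⇒ ∉ W
candidate 5: n = (2, 3, 0, -3) → π⊥ ≈ (-2.24264, +0.00000); max(|x|,|y|,|x±y|/√2) = 2.24264 > 1.5 ⇒ ∉ W

2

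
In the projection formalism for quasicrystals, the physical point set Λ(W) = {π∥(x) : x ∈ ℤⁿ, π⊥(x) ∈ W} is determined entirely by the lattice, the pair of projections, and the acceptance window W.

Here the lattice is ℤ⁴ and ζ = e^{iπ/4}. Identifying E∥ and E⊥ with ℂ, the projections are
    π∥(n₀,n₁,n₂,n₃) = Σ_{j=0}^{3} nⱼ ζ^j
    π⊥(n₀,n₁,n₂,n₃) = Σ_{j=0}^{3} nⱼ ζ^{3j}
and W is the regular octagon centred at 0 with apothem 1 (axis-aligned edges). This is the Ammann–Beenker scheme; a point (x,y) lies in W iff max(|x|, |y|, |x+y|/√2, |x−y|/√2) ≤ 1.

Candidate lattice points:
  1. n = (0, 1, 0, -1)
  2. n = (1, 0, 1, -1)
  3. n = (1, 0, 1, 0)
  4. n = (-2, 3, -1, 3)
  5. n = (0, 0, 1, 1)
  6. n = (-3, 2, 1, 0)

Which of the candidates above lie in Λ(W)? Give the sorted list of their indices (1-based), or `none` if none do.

π⊥(n) = n₀ + n₁ζ³ + n₂ζ⁶ + n₃ζ⁹ where ζ = e^{iπ/4}.
#1 (0, 1, 0, -1): internal (-1.41421, 0.00000); octagon support 1.41421 vs apothem 1 → ∉ W
#2 (1, 0, 1, -1): internal (0.29289, -1.70711); octagon support 1.70711 vs apothem 1 → ∉ W
#3 (1, 0, 1, 0): internal (1.00000, -1.00000); octagon support 1.41421 vs apothem 1 → ∉ W
#4 (-2, 3, -1, 3): internal (-2.00000, 5.24264); octagon support 5.24264 vs apothem 1 → ∉ W
#5 (0, 0, 1, 1): internal (0.70711, -0.29289); octagon support 0.70711 vs apothem 1 → ∈ W
#6 (-3, 2, 1, 0): internal (-4.41421, 0.41421); octagon support 4.41421 vs apothem 1 → ∉ W

5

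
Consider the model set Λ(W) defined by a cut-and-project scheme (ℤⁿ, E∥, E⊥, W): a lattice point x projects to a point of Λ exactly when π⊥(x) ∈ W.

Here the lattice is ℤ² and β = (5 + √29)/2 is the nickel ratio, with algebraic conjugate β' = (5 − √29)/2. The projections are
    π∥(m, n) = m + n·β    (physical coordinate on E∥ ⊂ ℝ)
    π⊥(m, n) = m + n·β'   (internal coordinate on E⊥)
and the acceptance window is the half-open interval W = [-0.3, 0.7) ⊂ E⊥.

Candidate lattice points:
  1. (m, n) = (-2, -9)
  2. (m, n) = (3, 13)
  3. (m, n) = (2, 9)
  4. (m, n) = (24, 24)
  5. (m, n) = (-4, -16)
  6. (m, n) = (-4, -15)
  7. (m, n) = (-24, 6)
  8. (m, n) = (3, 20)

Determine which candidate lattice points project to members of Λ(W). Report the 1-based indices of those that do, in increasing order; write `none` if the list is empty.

β' = (5−√29)/2 ≈ -0.19258.
candidate 1: (m,n)=(-2,-9) → π∥ = -2-9·β ≈ -48.73324, π⊥ = -2-9·β' ≈ -0.26676 ∈ [-0.3, 0.7) ⇒ IN Λ
candidate 2: (m,n)=(3,13) → π∥ = 3+13·β ≈ 70.50357, π⊥ = 3+13·β' ≈ 0.49643 ∈ [-0.3, 0.7) ⇒ IN Λ
candidate 3: (m,n)=(2,9) → π∥ = 2+9·β ≈ 48.73324, π⊥ = 2+9·β' ≈ 0.26676 ∈ [-0.3, 0.7) ⇒ IN Λ
candidate 4: (m,n)=(24,24) → π∥ = 24+24·β ≈ 148.62198, π⊥ = 24+24·β' ≈ 19.37802 ∉ [-0.3, 0.7) ⇒ out
candidate 5: (m,n)=(-4,-16) → π∥ = -4-16·β ≈ -87.08132, π⊥ = -4-16·β' ≈ -0.91868 ∉ [-0.3, 0.7) ⇒ out
candidate 6: (m,n)=(-4,-15) → π∥ = -4-15·β ≈ -81.88874, π⊥ = -4-15·β' ≈ -1.11126 ∉ [-0.3, 0.7) ⇒ out
candidate 7: (m,n)=(-24,6) → π∥ = -24+6·β ≈ 7.15549, π⊥ = -24+6·β' ≈ -25.15549 ∉ [-0.3, 0.7) ⇒ out
candidate 8: (m,n)=(3,20) → π∥ = 3+20·β ≈ 106.85165, π⊥ = 3+20·β' ≈ -0.85165 ∉ [-0.3, 0.7) ⇒ out

1, 2, 3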